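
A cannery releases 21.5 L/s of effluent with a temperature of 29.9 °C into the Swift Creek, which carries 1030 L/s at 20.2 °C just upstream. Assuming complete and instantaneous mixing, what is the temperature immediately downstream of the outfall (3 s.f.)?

20.4 °C

Flow-weighted mixing: C = (Q_r C_r + Q_w C_w)/(Q_r + Q_w)
= (1030×20.2 + 21.5×29.9)/(1030 + 21.5) = 21450/1052 = 20.40 °C.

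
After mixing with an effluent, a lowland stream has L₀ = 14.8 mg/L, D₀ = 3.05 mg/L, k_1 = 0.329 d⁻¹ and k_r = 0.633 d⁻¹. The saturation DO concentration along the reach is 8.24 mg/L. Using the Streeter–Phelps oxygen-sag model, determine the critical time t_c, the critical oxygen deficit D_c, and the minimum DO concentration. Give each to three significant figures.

t_c = [1/(k_r−k_1)] ln[(k_r/k_1)(1 − D₀(k_r−k_1)/(k_1 L₀))]
= [1/(0.633−0.329)] ln[(0.633/0.329)(1 − 3.05×0.3040/(0.329×14.8))]
= (1/0.3040) ln[1.924 × 0.8096] = 3.289 × ln(1.558) = 3.289 × 0.4432 = 1.458 d.
L(t_c) = L₀ e^(−k_1 t_c) = 14.8 × 0.6190 = 9.162 mg/L, and at the critical point k_r D_c = k_1 L, so D_c = (0.329/0.633) × 9.162 = 4.762 mg/L.
Minimum DO = C_s − D_c = 8.24 − 4.762 = 3.478 mg/L.

t_c ≈ 1.46 d; D_c ≈ 4.76 mg/L; min DO ≈ 3.48 mg/L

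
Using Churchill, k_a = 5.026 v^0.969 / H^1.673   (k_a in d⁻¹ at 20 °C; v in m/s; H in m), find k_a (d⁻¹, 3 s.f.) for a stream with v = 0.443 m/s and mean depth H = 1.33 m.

k_a = 5.026 × 0.443^0.969 / 1.33^1.673 = 5.026 × 0.4543 / 1.611 = 1.417 d⁻¹.

k_a ≈ 1.42 d⁻¹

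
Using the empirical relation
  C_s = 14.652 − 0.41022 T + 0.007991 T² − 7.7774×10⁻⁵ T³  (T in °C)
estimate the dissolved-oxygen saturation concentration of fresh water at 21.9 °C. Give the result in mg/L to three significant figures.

C_s = 14.652 − 0.41022×21.9 + 0.007991×21.9² − 7.7774×10⁻⁵×21.9³ = 8.684 mg/L.

C_s ≈ 8.68 mg/L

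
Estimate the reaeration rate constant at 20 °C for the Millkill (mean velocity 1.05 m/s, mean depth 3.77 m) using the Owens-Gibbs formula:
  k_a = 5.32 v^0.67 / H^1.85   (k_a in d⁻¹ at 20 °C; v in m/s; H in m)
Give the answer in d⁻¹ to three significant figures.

k_a ≈ 0.472 d⁻¹

k_a = 5.32 × 1.05^0.67 / 3.77^1.85 = 5.32 × 1.033 / 11.65 = 0.4719 d⁻¹.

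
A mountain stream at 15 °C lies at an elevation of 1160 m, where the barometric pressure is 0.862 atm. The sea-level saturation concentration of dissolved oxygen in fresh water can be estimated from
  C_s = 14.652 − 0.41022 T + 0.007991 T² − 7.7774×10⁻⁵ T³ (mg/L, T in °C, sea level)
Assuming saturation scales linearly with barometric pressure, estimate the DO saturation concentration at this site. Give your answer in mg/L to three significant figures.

At sea level: C_s = 14.652 − 0.41022×15 + 0.007991×15² − 7.7774×10⁻⁵×15³ = 10.03 mg/L.
Pressure correction: C_s' = 10.03 × 0.862 = 8.649 mg/L.

C_s ≈ 8.65 mg/L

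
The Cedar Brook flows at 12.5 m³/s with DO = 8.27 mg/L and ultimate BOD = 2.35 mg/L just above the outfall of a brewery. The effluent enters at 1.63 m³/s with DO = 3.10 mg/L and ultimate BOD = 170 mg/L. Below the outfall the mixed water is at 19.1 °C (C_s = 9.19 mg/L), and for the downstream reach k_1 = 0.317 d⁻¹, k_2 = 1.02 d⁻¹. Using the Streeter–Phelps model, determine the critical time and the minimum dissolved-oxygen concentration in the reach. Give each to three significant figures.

Mixed DO = (12.5×8.27 + 1.63×3.10)/(12.5+1.63) = 108.4/14.13 = 7.674 mg/L.
Mixed L₀ = (12.5×2.35 + 1.63×170)/(14.13) = 306.5/14.13 = 21.69 mg/L.
Initial deficit D₀ = C_s − DO₀ = 9.19 − 7.674 = 1.516 mg/L.
t_c = (1/0.7030) ln[(1.02/0.317)(1 − 1.516×0.7030/(0.317×21.69))] = 1.422 × ln(2.719) = 1.423 d.
D_c = (0.317/1.02) × 21.69 × e^(−0.317×1.423) = 0.3108 × 21.69 × 0.6370 = 4.294 mg/L.
Minimum DO = 9.19 − 4.294 = 4.896 mg/L.

t_c ≈ 1.42 d; minimum DO ≈ 4.90 mg/L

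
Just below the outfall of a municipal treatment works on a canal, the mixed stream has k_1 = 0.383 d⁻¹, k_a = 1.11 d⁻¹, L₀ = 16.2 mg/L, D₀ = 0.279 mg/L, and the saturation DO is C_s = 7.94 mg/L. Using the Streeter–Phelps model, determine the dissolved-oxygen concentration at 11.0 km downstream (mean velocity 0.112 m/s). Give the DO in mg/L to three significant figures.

Travel time t = x/v = 11.0 km / (0.112 m/s) = 11000 m / 0.112 m/s = 98210 s = 1.137 d.
k_1 L₀/(k_a−k_1) = 0.383×16.2/(1.11−0.383) = 6.205/0.7270 = 8.535 mg/L.
e^(−k_1 t) = e^(−0.383×1.137) = 0.6470; e^(−k_a t) = e^(−1.11×1.137) = 0.2831.
D = 8.535 × (0.6470 − 0.2831) + 0.279 × 0.2831 = 3.106 + 0.07900 = 3.184 mg/L.
DO = C_s − D = 7.94 − 3.184 = 4.756 mg/L.

DO ≈ 4.76 mg/L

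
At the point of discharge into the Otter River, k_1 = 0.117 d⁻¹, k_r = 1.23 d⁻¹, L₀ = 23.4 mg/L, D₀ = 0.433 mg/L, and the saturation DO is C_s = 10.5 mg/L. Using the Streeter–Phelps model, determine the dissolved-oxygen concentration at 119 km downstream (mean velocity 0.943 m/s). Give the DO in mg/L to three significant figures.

Travel time t = x/v = 119 km / (0.943 m/s) = 119000 m / 0.943 m/s = 126200 s = 1.461 d.
k_1 L₀/(k_r−k_1) = 0.117×23.4/(1.23−0.117) = 2.738/1.113 = 2.460 mg/L.
e^(−k_1 t) = e^(−0.117×1.461) = 0.8429; e^(−k_r t) = e^(−1.23×1.461) = 0.1659.
D = 2.460 × (0.8429 − 0.1659) + 0.433 × 0.1659 = 1.665 + 0.07183 = 1.737 mg/L.
DO = C_s − D = 10.5 − 1.737 = 8.763 mg/L.

DO ≈ 8.76 mg/L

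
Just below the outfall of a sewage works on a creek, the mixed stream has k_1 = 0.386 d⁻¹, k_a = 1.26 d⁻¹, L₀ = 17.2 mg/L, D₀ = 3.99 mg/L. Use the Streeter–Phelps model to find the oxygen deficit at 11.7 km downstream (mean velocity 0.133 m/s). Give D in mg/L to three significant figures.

D ≈ 4.13 mg/L

Travel time t = x/v = 11.7 km / (0.133 m/s) = 11700 m / 0.133 m/s = 87970 s = 1.018 d.
k_1 L₀/(k_a−k_1) = 0.386×17.2/(1.26−0.386) = 6.639/0.8740 = 7.596 mg/L.
e^(−k_1 t) = e^(−0.386×1.018) = 0.6750; e^(−k_a t) = e^(−1.26×1.018) = 0.2772.
D = 7.596 × (0.6750 − 0.2772) + 3.99 × 0.2772 = 3.022 + 1.106 = 4.128 mg/L.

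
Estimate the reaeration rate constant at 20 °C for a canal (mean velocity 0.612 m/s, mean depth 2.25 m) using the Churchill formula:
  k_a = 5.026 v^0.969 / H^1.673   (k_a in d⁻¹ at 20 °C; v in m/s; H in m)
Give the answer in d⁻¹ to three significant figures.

k_a ≈ 0.804 d⁻¹

k_a = 5.026 × 0.612^0.969 / 2.25^1.673 = 5.026 × 0.6214 / 3.883 = 0.8042 d⁻¹.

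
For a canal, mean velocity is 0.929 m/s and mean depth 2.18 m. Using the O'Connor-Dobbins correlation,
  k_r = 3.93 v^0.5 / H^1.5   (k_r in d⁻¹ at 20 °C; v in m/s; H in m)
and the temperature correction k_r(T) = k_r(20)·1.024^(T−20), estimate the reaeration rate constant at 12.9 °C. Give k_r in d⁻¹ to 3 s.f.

k_r(20) = 3.93 × 0.929^0.5 / 2.18^1.5 = 3.93 × 0.9638 / 3.219 = 1.177 d⁻¹.
k_r(12.9) = 1.177 × 1.024^(12.9−20) = 1.177 × 0.8450 = 0.9945 d⁻¹.

k_r ≈ 0.994 d⁻¹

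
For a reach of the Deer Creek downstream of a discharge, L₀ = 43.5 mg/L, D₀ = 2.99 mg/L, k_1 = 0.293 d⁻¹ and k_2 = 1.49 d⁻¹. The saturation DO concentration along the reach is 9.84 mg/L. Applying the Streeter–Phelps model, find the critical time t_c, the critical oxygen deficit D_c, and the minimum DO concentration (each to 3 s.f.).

t_c = [1/(k_2−k_1)] ln[(k_2/k_1)(1 − D₀(k_2−k_1)/(k_1 L₀))]
= [1/(1.49−0.293)] ln[(1.49/0.293)(1 − 2.99×1.197/(0.293×43.5))]
= (1/1.197) ln[5.085 × 0.7192] = 0.8354 × ln(3.657) = 0.8354 × 1.297 = 1.083 d.
L(t_c) = L₀ e^(−k_1 t_c) = 43.5 × 0.7280 = 31.67 mg/L, and at the critical point k_2 D_c = k_1 L, so D_c = (0.293/1.49) × 31.67 = 6.228 mg/L.
Minimum DO = C_s − D_c = 9.84 − 6.228 = 3.612 mg/L.

t_c ≈ 1.08 d; D_c ≈ 6.23 mg/L; min DO ≈ 3.61 mg/L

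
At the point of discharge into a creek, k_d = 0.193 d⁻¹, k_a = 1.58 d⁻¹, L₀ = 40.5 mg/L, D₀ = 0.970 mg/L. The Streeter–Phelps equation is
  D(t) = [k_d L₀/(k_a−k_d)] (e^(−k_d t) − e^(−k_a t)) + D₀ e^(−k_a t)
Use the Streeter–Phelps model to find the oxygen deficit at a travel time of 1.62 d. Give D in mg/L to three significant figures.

k_d L₀/(k_a−k_d) = 0.193×40.5/(1.58−0.193) = 7.817/1.387 = 5.636 mg/L.
e^(−k_d t) = e^(−0.193×1.620) = 0.7315; e^(−k_a t) = e^(−1.58×1.620) = 0.07734.
D = 5.636 × (0.7315 − 0.07734) + 0.970 × 0.07734 = 3.687 + 0.07502 = 3.762 mg/L.

D ≈ 3.76 mg/L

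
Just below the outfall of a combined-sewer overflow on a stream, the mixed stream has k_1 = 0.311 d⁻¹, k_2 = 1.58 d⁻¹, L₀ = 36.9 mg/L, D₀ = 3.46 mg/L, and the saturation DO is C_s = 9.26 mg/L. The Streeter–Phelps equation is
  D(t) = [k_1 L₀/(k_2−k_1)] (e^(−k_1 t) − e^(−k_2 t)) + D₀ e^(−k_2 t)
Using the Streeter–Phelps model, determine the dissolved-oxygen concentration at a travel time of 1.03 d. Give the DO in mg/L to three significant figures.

k_1 L₀/(k_2−k_1) = 0.311×36.9/(1.58−0.311) = 11.48/1.269 = 9.043 mg/L.
e^(−k_1 t) = e^(−0.311×1.030) = 0.7259; e^(−k_2 t) = e^(−1.58×1.030) = 0.1964.
D = 9.043 × (0.7259 − 0.1964) + 3.46 × 0.1964 = 4.788 + 0.6797 = 5.468 mg/L.
DO = C_s − D = 9.26 − 5.468 = 3.792 mg/L.

DO ≈ 3.79 mg/L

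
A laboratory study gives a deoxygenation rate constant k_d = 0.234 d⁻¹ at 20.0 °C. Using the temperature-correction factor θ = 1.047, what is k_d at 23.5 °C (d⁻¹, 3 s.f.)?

k_d ≈ 0.275 d⁻¹

k_d(T₂) = k_d(T₁) · θ^(T₂−T₁) = 0.234 × 1.047^(23.5−20.0)
= 0.234 × 1.047^3.50 = 0.234 × 1.174 = 0.2748 d⁻¹.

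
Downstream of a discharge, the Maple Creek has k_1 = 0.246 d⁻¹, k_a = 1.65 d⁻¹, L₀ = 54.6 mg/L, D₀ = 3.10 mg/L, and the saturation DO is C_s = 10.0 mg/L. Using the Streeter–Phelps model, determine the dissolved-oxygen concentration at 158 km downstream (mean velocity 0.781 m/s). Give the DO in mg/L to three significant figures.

DO ≈ 4.76 mg/L

Travel time t = x/v = 158 km / (0.781 m/s) = 158000 m / 0.781 m/s = 202300 s = 2.341 d.
k_1 L₀/(k_a−k_1) = 0.246×54.6/(1.65−0.246) = 13.43/1.404 = 9.567 mg/L.
e^(−k_1 t) = e^(−0.246×2.341) = 0.5621; e^(−k_a t) = e^(−1.65×2.341) = 0.02100.
D = 9.567 × (0.5621 − 0.02100) + 3.10 × 0.02100 = 5.177 + 0.06509 = 5.242 mg/L.
DO = C_s − D = 10.0 − 5.242 = 4.758 mg/L.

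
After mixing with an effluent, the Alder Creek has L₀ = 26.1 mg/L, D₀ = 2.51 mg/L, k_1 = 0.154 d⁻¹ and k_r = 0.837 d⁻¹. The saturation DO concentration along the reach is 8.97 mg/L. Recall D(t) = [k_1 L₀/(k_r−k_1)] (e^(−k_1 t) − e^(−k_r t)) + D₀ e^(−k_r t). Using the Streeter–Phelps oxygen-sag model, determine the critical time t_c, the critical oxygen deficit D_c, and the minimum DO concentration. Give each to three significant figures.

t_c ≈ 1.66 d; D_c ≈ 3.72 mg/L; min DO ≈ 5.25 mg/L

t_c = [1/(k_r−k_1)] ln[(k_r/k_1)(1 − D₀(k_r−k_1)/(k_1 L₀))]
= [1/(0.837−0.154)] ln[(0.837/0.154)(1 − 2.51×0.6830/(0.154×26.1))]
= (1/0.6830) ln[5.435 × 0.5735] = 1.464 × ln(3.117) = 1.464 × 1.137 = 1.664 d.
D_c = (k_1/k_r) L₀ e^(−k_1 t_c) = (0.154/0.837) × 26.1 × e^(−0.154×1.664) = 0.1840 × 26.1 × 0.7739 = 3.716 mg/L.
Minimum DO = C_s − D_c = 8.97 − 3.716 = 5.254 mg/L.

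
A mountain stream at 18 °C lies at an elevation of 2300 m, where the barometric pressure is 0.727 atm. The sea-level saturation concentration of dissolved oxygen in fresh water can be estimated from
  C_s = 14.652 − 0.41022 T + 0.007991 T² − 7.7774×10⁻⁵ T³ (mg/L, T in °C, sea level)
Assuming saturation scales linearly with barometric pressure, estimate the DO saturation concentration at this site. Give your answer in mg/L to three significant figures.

At sea level: C_s = 14.652 − 0.41022×18 + 0.007991×18² − 7.7774×10⁻⁵×18³ = 9.404 mg/L.
Pressure correction: C_s' = 9.404 × 0.727 = 6.836 mg/L.

C_s ≈ 6.84 mg/L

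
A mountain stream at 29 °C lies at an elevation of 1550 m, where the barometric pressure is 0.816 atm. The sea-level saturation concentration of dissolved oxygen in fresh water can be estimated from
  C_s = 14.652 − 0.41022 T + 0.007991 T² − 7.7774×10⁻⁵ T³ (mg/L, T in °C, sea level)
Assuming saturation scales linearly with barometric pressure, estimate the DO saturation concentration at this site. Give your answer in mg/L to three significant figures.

C_s ≈ 6.18 mg/L

At sea level: C_s = 14.652 − 0.41022×29 + 0.007991×29² − 7.7774×10⁻⁵×29³ = 7.579 mg/L.
Pressure correction: C_s' = 7.579 × 0.816 = 6.185 mg/L.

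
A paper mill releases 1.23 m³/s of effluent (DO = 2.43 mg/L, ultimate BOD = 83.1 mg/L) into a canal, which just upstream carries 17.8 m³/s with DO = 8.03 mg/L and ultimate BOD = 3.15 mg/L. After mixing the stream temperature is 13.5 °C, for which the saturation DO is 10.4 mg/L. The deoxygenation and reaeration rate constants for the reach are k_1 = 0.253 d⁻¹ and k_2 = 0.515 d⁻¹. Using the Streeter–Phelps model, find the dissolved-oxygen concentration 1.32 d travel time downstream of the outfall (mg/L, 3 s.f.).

DO ≈ 7.33 mg/L

Mixed DO = (17.8×8.03 + 1.23×2.43)/(17.8+1.23) = 145.9/19.03 = 7.668 mg/L.
Mixed L₀ = (17.8×3.15 + 1.23×83.1)/(19.03) = 158.3/19.03 = 8.318 mg/L.
Initial deficit D₀ = C_s − DO₀ = 10.4 − 7.668 = 2.732 mg/L.
D(1.32) = [0.253×8.318/(0.515−0.253)](e^(−0.253×1.32) − e^(−0.515×1.32)) + 2.732 e^(−0.515×1.32)
= 8.032 × (0.7161 − 0.5067) + 2.732 × 0.5067 = 3.066 mg/L.
DO = 10.4 − 3.066 = 7.334 mg/L.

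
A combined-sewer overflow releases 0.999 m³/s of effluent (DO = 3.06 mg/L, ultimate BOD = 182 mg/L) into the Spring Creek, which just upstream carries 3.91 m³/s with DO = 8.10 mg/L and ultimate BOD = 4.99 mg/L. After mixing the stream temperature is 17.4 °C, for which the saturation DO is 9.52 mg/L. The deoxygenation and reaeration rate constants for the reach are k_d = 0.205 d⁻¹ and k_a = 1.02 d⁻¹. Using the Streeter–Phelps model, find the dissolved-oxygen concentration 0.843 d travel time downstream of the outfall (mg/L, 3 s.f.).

Mixed DO = (3.91×8.10 + 0.999×3.06)/(3.91+0.999) = 34.73/4.909 = 7.074 mg/L.
Mixed L₀ = (3.91×4.99 + 0.999×182)/(4.909) = 201.3/4.909 = 41.01 mg/L.
Initial deficit D₀ = C_s − DO₀ = 9.52 − 7.074 = 2.446 mg/L.
D(0.843) = [0.205×41.01/(1.02−0.205)](e^(−0.205×0.843) − e^(−1.02×0.843)) + 2.446 e^(−1.02×0.843)
= 10.32 × (0.8413 − 0.4232) + 2.446 × 0.4232 = 5.348 mg/L.
DO = 9.52 − 5.348 = 4.172 mg/L.

DO ≈ 4.17 mg/L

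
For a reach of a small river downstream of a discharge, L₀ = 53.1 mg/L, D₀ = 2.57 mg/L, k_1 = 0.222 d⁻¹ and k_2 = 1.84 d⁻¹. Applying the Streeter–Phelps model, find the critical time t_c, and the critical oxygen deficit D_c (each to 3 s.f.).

With k_2/k_1 = 8.288 and 1 − D₀(k_2−k_1)/(k_1 L₀) = 0.6473,
t_c = ln(8.288 × 0.6473) / (1.84 − 0.222) = ln(5.365) / 1.618 = 1.680/1.618 = 1.038 d.
D_c = (k_1/k_2) L₀ e^(−k_1 t_c) = (0.222/1.84) × 53.1 × e^(−0.222×1.038) = 0.1207 × 53.1 × 0.7942 = 5.088 mg/L.

t_c ≈ 1.04 d; D_c ≈ 5.09 mg/L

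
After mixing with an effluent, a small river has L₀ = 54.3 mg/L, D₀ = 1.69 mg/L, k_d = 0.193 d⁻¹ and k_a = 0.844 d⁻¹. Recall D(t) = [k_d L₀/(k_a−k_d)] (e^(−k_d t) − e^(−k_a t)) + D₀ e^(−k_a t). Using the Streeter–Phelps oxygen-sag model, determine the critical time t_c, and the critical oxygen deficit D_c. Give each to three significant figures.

At the critical point dD/dt = 0, so k_d L₀ e^(−k_d t) = k_a D. Substituting D(t) from the Streeter–Phelps equation and solving for t gives
t_c = ln[(k_a/k_d)(1 − D₀(k_a−k_d)/(k_d L₀))] / (k_a−k_d).
Here k_a−k_d = 0.6510 d⁻¹ and 1 − D₀(k_a−k_d)/(k_d L₀) = 1 − 1.69×0.6510/(0.193×54.3) = 0.8950, so
t_c = ln(4.373 × 0.8950) / 0.6510 = 1.365 / 0.6510 = 2.096 d.
L(t_c) = L₀ e^(−k_d t_c) = 54.3 × 0.6673 = 36.23 mg/L, and at the critical point k_a D_c = k_d L, so D_c = (0.193/0.844) × 36.23 = 8.286 mg/L.

t_c ≈ 2.10 d; D_c ≈ 8.29 mg/L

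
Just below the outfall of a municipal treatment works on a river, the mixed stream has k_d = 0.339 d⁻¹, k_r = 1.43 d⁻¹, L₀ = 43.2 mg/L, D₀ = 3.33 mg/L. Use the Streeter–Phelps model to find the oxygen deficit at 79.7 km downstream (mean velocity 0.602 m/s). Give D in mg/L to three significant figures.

Travel time t = x/v = 79.7 km / (0.602 m/s) = 79700 m / 0.602 m/s = 132400 s = 1.532 d.
k_d L₀/(k_r−k_d) = 0.339×43.2/(1.43−0.339) = 14.64/1.091 = 13.42 mg/L.
e^(−k_d t) = e^(−0.339×1.532) = 0.5948; e^(−k_r t) = e^(−1.43×1.532) = 0.1118.
D = 13.42 × (0.5948 − 0.1118) + 3.33 × 0.1118 = 6.484 + 0.3722 = 6.857 mg/L.

D ≈ 6.86 mg/L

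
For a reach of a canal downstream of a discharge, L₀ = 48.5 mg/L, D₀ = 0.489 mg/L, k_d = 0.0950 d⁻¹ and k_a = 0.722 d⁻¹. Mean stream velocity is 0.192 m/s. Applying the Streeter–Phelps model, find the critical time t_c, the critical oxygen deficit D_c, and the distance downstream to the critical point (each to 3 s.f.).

t_c = [1/(k_a−k_d)] ln[(k_a/k_d)(1 − D₀(k_a−k_d)/(k_d L₀))]
= [1/(0.722−0.0950)] ln[(0.722/0.0950)(1 − 0.489×0.6270/(0.0950×48.5))]
= (1/0.6270) ln[7.600 × 0.9335] = 1.595 × ln(7.094) = 1.595 × 1.959 = 3.125 d.
D_c = (k_d/k_a) L₀ e^(−k_d t_c) = (0.0950/0.722) × 48.5 × e^(−0.0950×3.125) = 0.1316 × 48.5 × 0.7431 = 4.742 mg/L.
x_c = v t_c = 0.192 m/s × 3.125 d × 86400 s/d = 51840 m ≈ 51.8 km.

t_c ≈ 3.12 d; D_c ≈ 4.74 mg/L; x_c ≈ 51.8 km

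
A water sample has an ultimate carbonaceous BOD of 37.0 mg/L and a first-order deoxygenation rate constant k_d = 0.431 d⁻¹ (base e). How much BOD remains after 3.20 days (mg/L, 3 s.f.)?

L ≈ 9.32 mg/L

L_t = L₀ e^(−k_d t) = 37.0 × e^(−0.431×3.20) = 37.0 × 0.2518 = 9.316 mg/L.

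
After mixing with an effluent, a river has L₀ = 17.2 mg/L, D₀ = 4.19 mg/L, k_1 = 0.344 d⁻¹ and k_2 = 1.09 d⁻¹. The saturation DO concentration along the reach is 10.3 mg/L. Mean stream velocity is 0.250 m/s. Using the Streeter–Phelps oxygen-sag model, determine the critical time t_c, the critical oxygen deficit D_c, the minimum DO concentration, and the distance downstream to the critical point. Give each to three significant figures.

t_c ≈ 0.539 d; D_c ≈ 4.51 mg/L; min DO ≈ 5.79 mg/L; x_c ≈ 11.6 km

At the critical point dD/dt = 0, so k_1 L₀ e^(−k_1 t) = k_2 D. Substituting D(t) from the Streeter–Phelps equation and solving for t gives
t_c = ln[(k_2/k_1)(1 − D₀(k_2−k_1)/(k_1 L₀))] / (k_2−k_1).
Here k_2−k_1 = 0.7460 d⁻¹ and 1 − D₀(k_2−k_1)/(k_1 L₀) = 1 − 4.19×0.7460/(0.344×17.2) = 0.4717, so
t_c = ln(3.169 × 0.4717) / 0.7460 = 0.4019 / 0.7460 = 0.5388 d.
L(t_c) = L₀ e^(−k_1 t_c) = 17.2 × 0.8308 = 14.29 mg/L, and at the critical point k_2 D_c = k_1 L, so D_c = (0.344/1.09) × 14.29 = 4.510 mg/L.
Minimum DO = C_s − D_c = 10.3 − 4.510 = 5.790 mg/L.
x_c = v t_c = 0.250 m/s × 0.5388 d × 86400 s/d = 11640 m ≈ 11.6 km.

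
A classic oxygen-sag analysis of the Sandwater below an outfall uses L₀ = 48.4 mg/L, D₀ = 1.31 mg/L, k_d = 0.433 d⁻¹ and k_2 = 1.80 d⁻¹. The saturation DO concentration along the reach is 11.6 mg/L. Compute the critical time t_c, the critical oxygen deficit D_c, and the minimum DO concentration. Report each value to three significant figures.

t_c ≈ 0.977 d; D_c ≈ 7.63 mg/L; min DO ≈ 3.97 mg/L

With k_2/k_d = 4.157 and 1 − D₀(k_2−k_d)/(k_d L₀) = 0.9146,
t_c = ln(4.157 × 0.9146) / (1.80 − 0.433) = ln(3.802) / 1.367 = 1.335/1.367 = 0.9769 d.
D_c = (k_d/k_2) L₀ e^(−k_d t_c) = (0.433/1.80) × 48.4 × e^(−0.433×0.9769) = 0.2406 × 48.4 × 0.6551 = 7.627 mg/L.
Minimum DO = C_s − D_c = 11.6 − 7.627 = 3.973 mg/L.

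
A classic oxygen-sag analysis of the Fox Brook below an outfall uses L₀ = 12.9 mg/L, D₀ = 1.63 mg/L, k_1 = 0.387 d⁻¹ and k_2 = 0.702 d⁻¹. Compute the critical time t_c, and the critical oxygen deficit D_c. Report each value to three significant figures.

t_c ≈ 1.55 d; D_c ≈ 3.91 mg/L

t_c = [1/(k_2−k_1)] ln[(k_2/k_1)(1 − D₀(k_2−k_1)/(k_1 L₀))]
= [1/(0.702−0.387)] ln[(0.702/0.387)(1 − 1.63×0.3150/(0.387×12.9))]
= (1/0.3150) ln[1.814 × 0.8972] = 3.175 × ln(1.627) = 3.175 × 0.4870 = 1.546 d.
L(t_c) = L₀ e^(−k_1 t_c) = 12.9 × 0.5498 = 7.092 mg/L, and at the critical point k_2 D_c = k_1 L, so D_c = (0.387/0.702) × 7.092 = 3.910 mg/L.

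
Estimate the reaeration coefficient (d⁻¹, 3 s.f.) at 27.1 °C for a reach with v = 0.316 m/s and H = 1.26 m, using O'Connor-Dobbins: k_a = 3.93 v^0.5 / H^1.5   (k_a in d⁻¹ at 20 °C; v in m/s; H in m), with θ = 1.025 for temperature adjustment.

k_a(20) = 3.93 × 0.316^0.5 / 1.26^1.5 = 3.93 × 0.5621 / 1.414 = 1.562 d⁻¹.
k_a(27.1) = 1.562 × 1.025^(27.1−20) = 1.562 × 1.192 = 1.861 d⁻¹.

k_a ≈ 1.86 d⁻¹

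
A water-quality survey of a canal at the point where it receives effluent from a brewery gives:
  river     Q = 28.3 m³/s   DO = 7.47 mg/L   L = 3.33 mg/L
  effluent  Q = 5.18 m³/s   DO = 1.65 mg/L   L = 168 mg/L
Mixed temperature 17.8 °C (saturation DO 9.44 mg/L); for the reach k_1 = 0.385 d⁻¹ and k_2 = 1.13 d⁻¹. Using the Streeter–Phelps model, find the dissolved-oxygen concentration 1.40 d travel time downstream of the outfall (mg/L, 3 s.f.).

Mixed DO = (28.3×7.47 + 5.18×1.65)/(28.3+5.18) = 219.9/33.48 = 6.570 mg/L.
Mixed L₀ = (28.3×3.33 + 5.18×168)/(33.48) = 964.5/33.48 = 28.81 mg/L.
Initial deficit D₀ = C_s − DO₀ = 9.44 − 6.570 = 2.870 mg/L.
D(1.40) = [0.385×28.81/(1.13−0.385)](e^(−0.385×1.40) − e^(−1.13×1.40)) + 2.870 e^(−1.13×1.40)
= 14.89 × (0.5833 − 0.2056) + 2.870 × 0.2056 = 6.214 mg/L.
DO = 9.44 − 6.214 = 3.226 mg/L.

DO ≈ 3.23 mg/L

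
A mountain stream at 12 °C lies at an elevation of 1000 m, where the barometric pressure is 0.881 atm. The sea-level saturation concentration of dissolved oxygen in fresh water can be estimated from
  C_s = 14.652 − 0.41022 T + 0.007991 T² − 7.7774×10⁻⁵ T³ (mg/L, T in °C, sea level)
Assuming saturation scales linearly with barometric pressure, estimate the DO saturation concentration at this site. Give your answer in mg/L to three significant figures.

C_s ≈ 9.47 mg/L

At sea level: C_s = 14.652 − 0.41022×12 + 0.007991×12² − 7.7774×10⁻⁵×12³ = 10.75 mg/L.
Pressure correction: C_s' = 10.75 × 0.881 = 9.467 mg/L.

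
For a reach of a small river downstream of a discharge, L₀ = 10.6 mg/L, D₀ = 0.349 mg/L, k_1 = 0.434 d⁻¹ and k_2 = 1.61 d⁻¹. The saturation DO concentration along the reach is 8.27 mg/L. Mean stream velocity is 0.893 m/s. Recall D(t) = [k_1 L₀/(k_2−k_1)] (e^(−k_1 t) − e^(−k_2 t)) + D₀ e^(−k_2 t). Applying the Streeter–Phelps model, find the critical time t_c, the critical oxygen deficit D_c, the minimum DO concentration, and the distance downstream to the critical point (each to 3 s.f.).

t_c = [1/(k_2−k_1)] ln[(k_2/k_1)(1 − D₀(k_2−k_1)/(k_1 L₀))]
= [1/(1.61−0.434)] ln[(1.61/0.434)(1 − 0.349×1.176/(0.434×10.6))]
= (1/1.176) ln[3.710 × 0.9108] = 0.8503 × ln(3.379) = 0.8503 × 1.217 = 1.035 d.
L(t_c) = L₀ e^(−k_1 t_c) = 10.6 × 0.6381 = 6.763 mg/L, and at the critical point k_2 D_c = k_1 L, so D_c = (0.434/1.61) × 6.763 = 1.823 mg/L.
Minimum DO = C_s − D_c = 8.27 − 1.823 = 6.447 mg/L.
x_c = v t_c = 0.893 m/s × 1.035 d × 86400 s/d = 79880 m ≈ 79.9 km.

t_c ≈ 1.04 d; D_c ≈ 1.82 mg/L; min DO ≈ 6.45 mg/L; x_c ≈ 79.9 km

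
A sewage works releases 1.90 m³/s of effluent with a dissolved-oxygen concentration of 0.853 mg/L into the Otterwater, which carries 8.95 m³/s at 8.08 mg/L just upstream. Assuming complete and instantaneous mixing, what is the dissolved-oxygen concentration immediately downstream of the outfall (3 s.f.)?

Flow-weighted mixing: C = (Q_r C_r + Q_w C_w)/(Q_r + Q_w)
= (8.95×8.08 + 1.90×0.853)/(8.95 + 1.90) = 73.94/10.85 = 6.814 mg/L.

6.81 mg/L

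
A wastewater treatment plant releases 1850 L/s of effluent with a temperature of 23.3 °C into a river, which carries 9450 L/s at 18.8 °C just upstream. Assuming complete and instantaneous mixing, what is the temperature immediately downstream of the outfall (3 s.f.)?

Flow-weighted mixing: C = (Q_r C_r + Q_w C_w)/(Q_r + Q_w)
= (9450×18.8 + 1850×23.3)/(9450 + 1850) = 220800/11300 = 19.54 °C.

19.5 °C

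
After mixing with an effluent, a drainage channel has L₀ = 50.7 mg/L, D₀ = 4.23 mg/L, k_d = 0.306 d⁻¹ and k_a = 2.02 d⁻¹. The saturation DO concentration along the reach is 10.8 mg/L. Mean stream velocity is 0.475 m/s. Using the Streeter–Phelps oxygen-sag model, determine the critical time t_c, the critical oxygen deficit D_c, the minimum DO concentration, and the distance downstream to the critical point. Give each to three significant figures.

t_c = [1/(k_a−k_d)] ln[(k_a/k_d)(1 − D₀(k_a−k_d)/(k_d L₀))]
= [1/(2.02−0.306)] ln[(2.02/0.306)(1 − 4.23×1.714/(0.306×50.7))]
= (1/1.714) ln[6.601 × 0.5327] = 0.5834 × ln(3.516) = 0.5834 × 1.257 = 0.7336 d.
D_c = (k_d/k_a) L₀ e^(−k_d t_c) = (0.306/2.02) × 50.7 × e^(−0.306×0.7336) = 0.1515 × 50.7 × 0.7989 = 6.136 mg/L.
Minimum DO = C_s − D_c = 10.8 − 6.136 = 4.664 mg/L.
x_c = v t_c = 0.475 m/s × 0.7336 d × 86400 s/d = 30110 m ≈ 30.1 km.

t_c ≈ 0.734 d; D_c ≈ 6.14 mg/L; min DO ≈ 4.66 mg/L; x_c ≈ 30.1 km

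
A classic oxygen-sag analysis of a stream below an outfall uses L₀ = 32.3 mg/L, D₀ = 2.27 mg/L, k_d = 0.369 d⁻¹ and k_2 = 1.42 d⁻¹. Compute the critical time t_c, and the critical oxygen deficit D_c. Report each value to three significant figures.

With k_2/k_d = 3.848 and 1 − D₀(k_2−k_d)/(k_d L₀) = 0.7998,
t_c = ln(3.848 × 0.7998) / (1.42 − 0.369) = ln(3.078) / 1.051 = 1.124/1.051 = 1.070 d.
D_c = (k_d/k_2) L₀ e^(−k_d t_c) = (0.369/1.42) × 32.3 × e^(−0.369×1.070) = 0.2599 × 32.3 × 0.6739 = 5.656 mg/L.

t_c ≈ 1.07 d; D_c ≈ 5.66 mg/L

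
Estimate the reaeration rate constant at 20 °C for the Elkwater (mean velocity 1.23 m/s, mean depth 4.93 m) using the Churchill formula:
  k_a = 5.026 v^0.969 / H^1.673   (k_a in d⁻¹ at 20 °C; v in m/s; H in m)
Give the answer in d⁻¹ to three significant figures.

k_a = 5.026 × 1.23^0.969 / 4.93^1.673 = 5.026 × 1.222 / 14.43 = 0.4258 d⁻¹.

k_a ≈ 0.426 d⁻¹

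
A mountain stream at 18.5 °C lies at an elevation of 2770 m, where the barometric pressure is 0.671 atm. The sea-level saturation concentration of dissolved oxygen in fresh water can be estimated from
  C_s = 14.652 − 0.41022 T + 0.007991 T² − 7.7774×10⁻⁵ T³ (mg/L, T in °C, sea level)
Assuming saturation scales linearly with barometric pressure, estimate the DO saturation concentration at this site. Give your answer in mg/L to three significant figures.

At sea level: C_s = 14.652 − 0.41022×18.5 + 0.007991×18.5² − 7.7774×10⁻⁵×18.5³ = 9.305 mg/L.
Pressure correction: C_s' = 9.305 × 0.671 = 6.244 mg/L.

C_s ≈ 6.24 mg/L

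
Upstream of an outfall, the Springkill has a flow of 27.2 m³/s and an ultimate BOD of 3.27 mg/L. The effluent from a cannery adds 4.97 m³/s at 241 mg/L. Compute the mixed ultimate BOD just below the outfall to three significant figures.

Flow-weighted mixing: C = (Q_r C_r + Q_w C_w)/(Q_r + Q_w)
= (27.2×3.27 + 4.97×241)/(27.2 + 4.97) = 1287/32.17 = 40.00 mg/L.

40.0 mg/L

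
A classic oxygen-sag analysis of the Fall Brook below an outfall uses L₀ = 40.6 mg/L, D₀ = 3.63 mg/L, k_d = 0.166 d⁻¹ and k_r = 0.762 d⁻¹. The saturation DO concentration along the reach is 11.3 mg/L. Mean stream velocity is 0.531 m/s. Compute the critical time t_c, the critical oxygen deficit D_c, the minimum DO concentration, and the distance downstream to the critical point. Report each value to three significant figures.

t_c ≈ 1.91 d; D_c ≈ 6.44 mg/L; min DO ≈ 4.86 mg/L; x_c ≈ 87.5 km

t_c = [1/(k_r−k_d)] ln[(k_r/k_d)(1 − D₀(k_r−k_d)/(k_d L₀))]
= [1/(0.762−0.166)] ln[(0.762/0.166)(1 − 3.63×0.5960/(0.166×40.6))]
= (1/0.5960) ln[4.590 × 0.6790] = 1.678 × ln(3.117) = 1.678 × 1.137 = 1.907 d.
D_c = (k_d/k_r) L₀ e^(−k_d t_c) = (0.166/0.762) × 40.6 × e^(−0.166×1.907) = 0.2178 × 40.6 × 0.7286 = 6.444 mg/L.
Minimum DO = C_s − D_c = 11.3 − 6.444 = 4.856 mg/L.
x_c = v t_c = 0.531 m/s × 1.907 d × 86400 s/d = 87510 m ≈ 87.5 km.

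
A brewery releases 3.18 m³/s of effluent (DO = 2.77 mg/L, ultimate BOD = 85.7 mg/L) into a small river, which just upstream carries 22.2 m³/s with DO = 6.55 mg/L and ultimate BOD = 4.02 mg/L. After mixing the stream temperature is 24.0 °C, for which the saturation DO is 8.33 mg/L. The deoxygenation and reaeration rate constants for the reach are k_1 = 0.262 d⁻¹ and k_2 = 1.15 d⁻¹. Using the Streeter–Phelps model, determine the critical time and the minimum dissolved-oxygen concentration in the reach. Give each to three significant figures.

Mixed DO = (22.2×6.55 + 3.18×2.77)/(22.2+3.18) = 154.2/25.38 = 6.076 mg/L.
Mixed L₀ = (22.2×4.02 + 3.18×85.7)/(25.38) = 361.8/25.38 = 14.25 mg/L.
Initial deficit D₀ = C_s − DO₀ = 8.33 − 6.076 = 2.254 mg/L.
t_c = (1/0.8880) ln[(1.15/0.262)(1 − 2.254×0.8880/(0.262×14.25))] = 1.126 × ln(2.037) = 0.8014 d.
D_c = (0.262/1.15) × 14.25 × e^(−0.262×0.8014) = 0.2278 × 14.25 × 0.8106 = 2.632 mg/L.
Minimum DO = 8.33 − 2.632 = 5.698 mg/L.

t_c ≈ 0.801 d; minimum DO ≈ 5.70 mg/L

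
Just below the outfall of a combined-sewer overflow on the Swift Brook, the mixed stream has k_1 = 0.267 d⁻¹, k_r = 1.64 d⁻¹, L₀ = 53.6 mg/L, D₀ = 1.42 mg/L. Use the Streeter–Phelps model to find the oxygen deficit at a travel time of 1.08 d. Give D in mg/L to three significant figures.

k_1 L₀/(k_r−k_1) = 0.267×53.6/(1.64−0.267) = 14.31/1.373 = 10.42 mg/L.
e^(−k_1 t) = e^(−0.267×1.080) = 0.7495; e^(−k_r t) = e^(−1.64×1.080) = 0.1701.
D = 10.42 × (0.7495 − 0.1701) + 1.42 × 0.1701 = 6.039 + 0.2416 = 6.280 mg/L.

D ≈ 6.28 mg/L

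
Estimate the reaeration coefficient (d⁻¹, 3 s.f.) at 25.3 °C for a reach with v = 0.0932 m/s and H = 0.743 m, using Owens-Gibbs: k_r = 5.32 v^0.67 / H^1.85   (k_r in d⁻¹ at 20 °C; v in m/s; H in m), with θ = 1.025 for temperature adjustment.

k_r ≈ 2.14 d⁻¹

k_r(20) = 5.32 × 0.0932^0.67 / 0.743^1.85 = 5.32 × 0.2039 / 0.5772 = 1.880 d⁻¹.
k_r(25.3) = 1.880 × 1.025^(25.3−20) = 1.880 × 1.140 = 2.143 d⁻¹.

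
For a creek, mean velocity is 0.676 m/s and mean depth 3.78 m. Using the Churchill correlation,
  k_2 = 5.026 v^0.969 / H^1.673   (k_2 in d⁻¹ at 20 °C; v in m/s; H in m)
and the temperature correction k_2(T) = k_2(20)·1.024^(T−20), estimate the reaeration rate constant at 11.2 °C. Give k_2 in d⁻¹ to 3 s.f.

k_2 ≈ 0.302 d⁻¹

k_2(20) = 5.026 × 0.676^0.969 / 3.78^1.673 = 5.026 × 0.6843 / 9.250 = 0.3718 d⁻¹.
k_2(11.2) = 0.3718 × 1.024^(11.2−20) = 0.3718 × 0.8116 = 0.3018 d⁻¹.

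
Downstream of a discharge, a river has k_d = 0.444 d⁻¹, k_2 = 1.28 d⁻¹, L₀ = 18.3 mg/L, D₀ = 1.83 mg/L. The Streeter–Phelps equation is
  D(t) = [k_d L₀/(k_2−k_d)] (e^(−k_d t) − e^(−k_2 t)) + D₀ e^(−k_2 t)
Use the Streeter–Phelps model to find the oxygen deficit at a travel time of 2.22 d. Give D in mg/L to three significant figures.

D ≈ 3.17 mg/L

k_d L₀/(k_2−k_d) = 0.444×18.3/(1.28−0.444) = 8.125/0.8360 = 9.719 mg/L.
e^(−k_d t) = e^(−0.444×2.220) = 0.3732; e^(−k_2 t) = e^(−1.28×2.220) = 0.05833.
D = 9.719 × (0.3732 − 0.05833) + 1.83 × 0.05833 = 3.060 + 0.1067 = 3.167 mg/L.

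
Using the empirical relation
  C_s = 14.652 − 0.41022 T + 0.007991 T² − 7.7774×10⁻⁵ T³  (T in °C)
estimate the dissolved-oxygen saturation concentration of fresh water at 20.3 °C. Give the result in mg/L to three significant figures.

C_s = 14.652 − 0.41022×20.3 + 0.007991×20.3² − 7.7774×10⁻⁵×20.3³ = 8.967 mg/L.

C_s ≈ 8.97 mg/L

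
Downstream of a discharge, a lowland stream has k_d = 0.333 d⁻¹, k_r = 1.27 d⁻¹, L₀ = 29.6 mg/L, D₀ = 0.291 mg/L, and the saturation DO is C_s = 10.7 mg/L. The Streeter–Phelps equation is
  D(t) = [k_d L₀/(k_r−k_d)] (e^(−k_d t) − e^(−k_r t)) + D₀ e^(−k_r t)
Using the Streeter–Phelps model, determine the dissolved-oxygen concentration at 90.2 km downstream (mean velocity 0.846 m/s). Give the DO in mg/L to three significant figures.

DO ≈ 5.86 mg/L

Travel time t = x/v = 90.2 km / (0.846 m/s) = 90200 m / 0.846 m/s = 106600 s = 1.234 d.
k_d L₀/(k_r−k_d) = 0.333×29.6/(1.27−0.333) = 9.857/0.9370 = 10.52 mg/L.
e^(−k_d t) = e^(−0.333×1.234) = 0.6630; e^(−k_r t) = e^(−1.27×1.234) = 0.2086.
D = 10.52 × (0.6630 − 0.2086) + 0.291 × 0.2086 = 4.780 + 0.06071 = 4.841 mg/L.
DO = C_s − D = 10.7 − 4.841 = 5.859 mg/L.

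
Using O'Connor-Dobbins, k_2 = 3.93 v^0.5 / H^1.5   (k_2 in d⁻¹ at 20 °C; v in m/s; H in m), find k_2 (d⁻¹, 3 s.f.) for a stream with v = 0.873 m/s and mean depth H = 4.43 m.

k_2 = 3.93 × 0.873^0.5 / 4.43^1.5 = 3.93 × 0.9343 / 9.324 = 0.3938 d⁻¹.

k_2 ≈ 0.394 d⁻¹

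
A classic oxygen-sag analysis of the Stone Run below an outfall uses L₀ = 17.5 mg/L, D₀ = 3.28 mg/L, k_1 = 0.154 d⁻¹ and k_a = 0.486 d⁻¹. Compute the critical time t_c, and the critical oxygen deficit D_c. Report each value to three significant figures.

With k_a/k_1 = 3.156 and 1 − D₀(k_a−k_1)/(k_1 L₀) = 0.5959,
t_c = ln(3.156 × 0.5959) / (0.486 − 0.154) = ln(1.881) / 0.3320 = 0.6316/0.3320 = 1.902 d.
L(t_c) = L₀ e^(−k_1 t_c) = 17.5 × 0.7460 = 13.06 mg/L, and at the critical point k_a D_c = k_1 L, so D_c = (0.154/0.486) × 13.06 = 4.137 mg/L.

t_c ≈ 1.90 d; D_c ≈ 4.14 mg/L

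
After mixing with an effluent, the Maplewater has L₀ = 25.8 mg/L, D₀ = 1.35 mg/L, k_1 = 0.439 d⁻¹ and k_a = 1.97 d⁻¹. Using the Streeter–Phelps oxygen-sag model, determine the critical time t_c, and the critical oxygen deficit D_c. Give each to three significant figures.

With k_a/k_1 = 4.487 and 1 − D₀(k_a−k_1)/(k_1 L₀) = 0.8175,
t_c = ln(4.487 × 0.8175) / (1.97 − 0.439) = ln(3.669) / 1.531 = 1.300/1.531 = 0.8490 d.
L(t_c) = L₀ e^(−k_1 t_c) = 25.8 × 0.6889 = 17.77 mg/L, and at the critical point k_a D_c = k_1 L, so D_c = (0.439/1.97) × 17.77 = 3.961 mg/L.

t_c ≈ 0.849 d; D_c ≈ 3.96 mg/L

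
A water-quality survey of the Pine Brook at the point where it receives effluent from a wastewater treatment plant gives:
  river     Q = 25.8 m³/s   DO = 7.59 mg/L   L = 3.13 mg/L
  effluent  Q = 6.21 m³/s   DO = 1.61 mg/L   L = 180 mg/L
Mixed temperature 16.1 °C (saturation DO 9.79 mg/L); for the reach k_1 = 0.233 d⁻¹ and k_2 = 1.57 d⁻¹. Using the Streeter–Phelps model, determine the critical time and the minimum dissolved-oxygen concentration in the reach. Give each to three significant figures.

Mixed DO = (25.8×7.59 + 6.21×1.61)/(25.8+6.21) = 205.8/32.01 = 6.430 mg/L.
Mixed L₀ = (25.8×3.13 + 6.21×180)/(32.01) = 1199/32.01 = 37.44 mg/L.
Initial deficit D₀ = C_s − DO₀ = 9.79 − 6.430 = 3.360 mg/L.
t_c = (1/1.337) ln[(1.57/0.233)(1 − 3.360×1.337/(0.233×37.44))] = 0.7479 × ln(3.268) = 0.8858 d.
D_c = (0.233/1.57) × 37.44 × e^(−0.233×0.8858) = 0.1484 × 37.44 × 0.8135 = 4.521 mg/L.
Minimum DO = 9.79 − 4.521 = 5.269 mg/L.

t_c ≈ 0.886 d; minimum DO ≈ 5.27 mg/L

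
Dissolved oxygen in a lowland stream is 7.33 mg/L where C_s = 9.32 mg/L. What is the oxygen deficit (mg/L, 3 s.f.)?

D ≈ 1.99 mg/L

D = C_s − C = 9.32 − 7.33 = 1.99 mg/L.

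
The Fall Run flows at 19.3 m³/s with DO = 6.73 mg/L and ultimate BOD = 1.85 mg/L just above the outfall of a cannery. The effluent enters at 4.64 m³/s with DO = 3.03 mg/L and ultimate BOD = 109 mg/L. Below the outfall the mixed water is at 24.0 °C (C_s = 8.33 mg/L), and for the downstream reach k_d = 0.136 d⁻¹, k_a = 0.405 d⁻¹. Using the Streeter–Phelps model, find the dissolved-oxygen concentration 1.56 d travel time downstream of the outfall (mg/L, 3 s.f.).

Mixed DO = (19.3×6.73 + 4.64×3.03)/(19.3+4.64) = 143.9/23.94 = 6.013 mg/L.
Mixed L₀ = (19.3×1.85 + 4.64×109)/(23.94) = 541.5/23.94 = 22.62 mg/L.
Initial deficit D₀ = C_s − DO₀ = 8.33 − 6.013 = 2.317 mg/L.
D(1.56) = [0.136×22.62/(0.405−0.136)](e^(−0.136×1.56) − e^(−0.405×1.56)) + 2.317 e^(−0.405×1.56)
= 11.43 × (0.8088 − 0.5316) + 2.317 × 0.5316 = 4.402 mg/L.
DO = 8.33 − 4.402 = 3.928 mg/L.

DO ≈ 3.93 mg/L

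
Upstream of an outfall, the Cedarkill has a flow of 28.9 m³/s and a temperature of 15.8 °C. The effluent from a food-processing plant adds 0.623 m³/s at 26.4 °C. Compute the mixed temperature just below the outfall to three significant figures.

Flow-weighted mixing: C = (Q_r C_r + Q_w C_w)/(Q_r + Q_w)
= (28.9×15.8 + 0.623×26.4)/(28.9 + 0.623) = 473.1/29.52 = 16.02 °C.

16.0 °C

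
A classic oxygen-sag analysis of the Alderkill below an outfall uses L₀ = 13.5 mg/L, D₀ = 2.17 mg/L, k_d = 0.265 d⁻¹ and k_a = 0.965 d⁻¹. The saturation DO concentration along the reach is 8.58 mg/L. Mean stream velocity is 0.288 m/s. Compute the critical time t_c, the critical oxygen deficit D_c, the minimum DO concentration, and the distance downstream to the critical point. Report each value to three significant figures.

t_c ≈ 1.06 d; D_c ≈ 2.80 mg/L; min DO ≈ 5.78 mg/L; x_c ≈ 26.3 km

t_c = [1/(k_a−k_d)] ln[(k_a/k_d)(1 − D₀(k_a−k_d)/(k_d L₀))]
= [1/(0.965−0.265)] ln[(0.965/0.265)(1 − 2.17×0.7000/(0.265×13.5))]
= (1/0.7000) ln[3.642 × 0.5754] = 1.429 × ln(2.095) = 1.429 × 0.7397 = 1.057 d.
L(t_c) = L₀ e^(−k_d t_c) = 13.5 × 0.7558 = 10.20 mg/L, and at the critical point k_a D_c = k_d L, so D_c = (0.265/0.965) × 10.20 = 2.802 mg/L.
Minimum DO = C_s − D_c = 8.58 − 2.802 = 5.778 mg/L.
x_c = v t_c = 0.288 m/s × 1.057 d × 86400 s/d = 26290 m ≈ 26.3 km.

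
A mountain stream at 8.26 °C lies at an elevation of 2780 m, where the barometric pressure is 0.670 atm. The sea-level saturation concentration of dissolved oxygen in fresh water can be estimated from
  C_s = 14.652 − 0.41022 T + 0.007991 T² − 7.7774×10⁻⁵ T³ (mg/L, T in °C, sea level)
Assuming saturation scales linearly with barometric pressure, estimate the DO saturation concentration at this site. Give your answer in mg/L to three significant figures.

C_s ≈ 7.88 mg/L

At sea level: C_s = 14.652 − 0.41022×8.26 + 0.007991×8.26² − 7.7774×10⁻⁵×8.26³ = 11.76 mg/L.
Pressure correction: C_s' = 11.76 × 0.670 = 7.883 mg/L.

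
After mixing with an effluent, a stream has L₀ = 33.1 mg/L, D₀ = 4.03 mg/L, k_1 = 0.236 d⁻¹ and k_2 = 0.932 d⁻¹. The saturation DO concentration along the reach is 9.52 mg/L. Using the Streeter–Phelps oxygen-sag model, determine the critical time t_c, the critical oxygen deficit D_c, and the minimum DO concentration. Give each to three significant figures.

t_c = [1/(k_2−k_1)] ln[(k_2/k_1)(1 − D₀(k_2−k_1)/(k_1 L₀))]
= [1/(0.932−0.236)] ln[(0.932/0.236)(1 − 4.03×0.6960/(0.236×33.1))]
= (1/0.6960) ln[3.949 × 0.6409] = 1.437 × ln(2.531) = 1.437 × 0.9287 = 1.334 d.
L(t_c) = L₀ e^(−k_1 t_c) = 33.1 × 0.7299 = 24.16 mg/L, and at the critical point k_2 D_c = k_1 L, so D_c = (0.236/0.932) × 24.16 = 6.117 mg/L.
Minimum DO = C_s − D_c = 9.52 − 6.117 = 3.403 mg/L.

t_c ≈ 1.33 d; D_c ≈ 6.12 mg/L; min DO ≈ 3.40 mg/L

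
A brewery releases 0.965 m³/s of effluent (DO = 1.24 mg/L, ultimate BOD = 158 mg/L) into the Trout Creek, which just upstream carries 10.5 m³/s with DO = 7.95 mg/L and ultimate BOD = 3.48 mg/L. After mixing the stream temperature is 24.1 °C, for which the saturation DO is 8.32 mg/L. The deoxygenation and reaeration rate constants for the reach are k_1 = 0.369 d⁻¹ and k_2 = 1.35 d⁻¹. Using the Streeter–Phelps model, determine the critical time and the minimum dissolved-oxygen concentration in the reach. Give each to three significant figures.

Mixed DO = (10.5×7.95 + 0.965×1.24)/(10.5+0.965) = 84.67/11.46 = 7.385 mg/L.
Mixed L₀ = (10.5×3.48 + 0.965×158)/(11.46) = 189.0/11.46 = 16.49 mg/L.
Initial deficit D₀ = C_s − DO₀ = 8.32 − 7.385 = 0.9348 mg/L.
t_c = (1/0.9810) ln[(1.35/0.369)(1 − 0.9348×0.9810/(0.369×16.49))] = 1.019 × ln(3.107) = 1.156 d.
D_c = (0.369/1.35) × 16.49 × e^(−0.369×1.156) = 0.2733 × 16.49 × 0.6528 = 2.942 mg/L.
Minimum DO = 8.32 − 2.942 = 5.378 mg/L.

t_c ≈ 1.16 d; minimum DO ≈ 5.38 mg/L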